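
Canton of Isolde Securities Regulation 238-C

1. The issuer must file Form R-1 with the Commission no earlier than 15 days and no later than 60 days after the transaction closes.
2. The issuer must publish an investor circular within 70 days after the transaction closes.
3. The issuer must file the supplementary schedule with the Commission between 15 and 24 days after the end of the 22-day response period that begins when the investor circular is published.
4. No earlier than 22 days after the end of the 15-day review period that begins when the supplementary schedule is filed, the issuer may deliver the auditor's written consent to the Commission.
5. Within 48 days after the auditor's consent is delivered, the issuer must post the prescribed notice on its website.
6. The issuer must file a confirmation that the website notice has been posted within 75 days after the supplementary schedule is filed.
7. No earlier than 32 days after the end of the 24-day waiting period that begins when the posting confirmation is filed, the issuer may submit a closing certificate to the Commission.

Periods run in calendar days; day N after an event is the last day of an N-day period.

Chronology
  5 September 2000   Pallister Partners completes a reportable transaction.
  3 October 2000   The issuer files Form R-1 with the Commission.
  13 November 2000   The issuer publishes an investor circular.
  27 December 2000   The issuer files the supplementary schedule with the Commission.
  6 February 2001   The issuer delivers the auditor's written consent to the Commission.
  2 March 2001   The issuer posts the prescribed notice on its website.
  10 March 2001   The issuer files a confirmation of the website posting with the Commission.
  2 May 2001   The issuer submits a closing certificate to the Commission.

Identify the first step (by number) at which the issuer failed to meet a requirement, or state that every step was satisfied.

Step 7

Step 1 — 15 and 60 days from 5 September 2000 (when the transaction closes) are 20 September 2000 and 4 November 2000 respectively; done 3 October 2000 — within the window.
Step 2 — counting 70 days from 5 September 2000 (when the transaction closes) gives a deadline of 14 November 2000; 13 November 2000 is within that limit.
Step 3 — 15 and 24 days from 5 December 2000 (end of the 22-day response period, which began when the investor circular is published on 13 November 2000) are 20 December 2000 and 29 December 2000 respectively; 27 December 2000 falls inside that range.
Step 4 — must wait 22 days from 11 January 2001 (end of the 15-day review period, which began when the supplementary schedule is filed on 27 December 2000), so not before 2 February 2001; done 6 February 2001, after the minimum wait.
Step 5 — counting 48 days from 6 February 2001 (when the auditor's consent is delivered) gives a deadline of 26 March 2001; done 2 March 2001 — timely.
Step 6 — counting 75 days from 27 December 2000 (when the supplementary schedule is filed) gives a deadline of 12 March 2001; 10 March 2001 is within that limit.
Step 7 — must wait 32 days from 3 April 2001 (end of the 24-day waiting period, which began when the posting confirmation is filed on 10 March 2001), so not before 5 May 2001; acted on 2 May 2001, 3 days prematurely.
The analysis stops there.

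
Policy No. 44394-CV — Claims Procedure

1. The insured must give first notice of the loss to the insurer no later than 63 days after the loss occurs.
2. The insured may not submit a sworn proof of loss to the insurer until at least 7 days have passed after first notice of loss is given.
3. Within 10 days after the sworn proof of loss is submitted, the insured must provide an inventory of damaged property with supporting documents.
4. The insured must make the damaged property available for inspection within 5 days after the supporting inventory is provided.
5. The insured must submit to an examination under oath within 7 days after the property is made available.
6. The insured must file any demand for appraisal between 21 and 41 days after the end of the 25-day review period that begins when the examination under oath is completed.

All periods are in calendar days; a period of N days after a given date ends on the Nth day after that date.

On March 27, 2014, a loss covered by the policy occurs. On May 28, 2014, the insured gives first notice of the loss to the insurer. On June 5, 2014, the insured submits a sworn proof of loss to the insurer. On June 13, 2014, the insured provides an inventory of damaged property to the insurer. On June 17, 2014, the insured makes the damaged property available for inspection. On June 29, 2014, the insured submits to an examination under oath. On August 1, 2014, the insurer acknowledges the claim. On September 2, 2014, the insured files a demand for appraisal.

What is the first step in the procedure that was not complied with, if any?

(1) due by March 27, 2014 + 63 days = May 29, 2014; done May 28, 2014 — timely.
(2) permitted from May 28, 2014 + 7 days = June 4, 2014 onward; done June 5, 2014 — permitted.
(3) due by June 5, 2014 + 10 days = June 15, 2014; done June 13, 2014 — timely.
(4) due by June 13, 2014 + 5 days = June 18, 2014; done June 17, 2014 — timely.
(5) due by June 17, 2014 + 7 days = June 24, 2014; not done until June 29, 2014, 5 days after the deadline.
The procedure was therefore not followed at step 5.

Step 5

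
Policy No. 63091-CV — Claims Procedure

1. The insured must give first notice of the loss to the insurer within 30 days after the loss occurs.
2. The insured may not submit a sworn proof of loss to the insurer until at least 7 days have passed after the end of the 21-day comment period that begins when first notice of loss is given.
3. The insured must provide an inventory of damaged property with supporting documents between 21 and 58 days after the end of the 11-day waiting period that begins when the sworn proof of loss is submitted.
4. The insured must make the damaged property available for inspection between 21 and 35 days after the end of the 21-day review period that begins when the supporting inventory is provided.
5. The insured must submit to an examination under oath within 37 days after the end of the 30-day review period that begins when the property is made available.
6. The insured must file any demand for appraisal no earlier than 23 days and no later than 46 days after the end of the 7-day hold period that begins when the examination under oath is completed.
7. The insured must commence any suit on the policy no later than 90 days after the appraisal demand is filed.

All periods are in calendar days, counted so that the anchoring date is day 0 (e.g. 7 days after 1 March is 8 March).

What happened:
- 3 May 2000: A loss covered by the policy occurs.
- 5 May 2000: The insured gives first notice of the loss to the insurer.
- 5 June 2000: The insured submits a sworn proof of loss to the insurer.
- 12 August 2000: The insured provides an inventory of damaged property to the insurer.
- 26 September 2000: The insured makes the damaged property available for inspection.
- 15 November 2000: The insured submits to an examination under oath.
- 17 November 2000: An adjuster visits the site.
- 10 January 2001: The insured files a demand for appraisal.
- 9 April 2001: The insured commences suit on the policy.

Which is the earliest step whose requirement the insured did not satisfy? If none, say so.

(1) due by 3 May 2000 + 30 days = 2 June 2000; 5 May 2000 is within that limit.
(2) permitted from 26 May 2000 + 7 days = 2 June 2000 onward; 5 June 2000 is on or after that date.
(3) the permitted window runs from 16 June 2000 + 21 = 7 July 2000 to 16 June 2000 + 58 = 13 August 2000; 12 August 2000 falls inside that range.
(4) the permitted window runs from 2 September 2000 + 21 = 23 September 2000 to 2 September 2000 + 35 = 7 October 2000; done 26 September 2000 — within the window.
(5) due by 26 October 2000 + 37 days = 2 December 2000; 15 November 2000 is within that limit.
(6) the permitted window runs from 22 November 2000 + 23 = 15 December 2000 to 22 November 2000 + 46 = 7 January 2001; done 10 January 2001 — 3 days after the window closed.

Step 6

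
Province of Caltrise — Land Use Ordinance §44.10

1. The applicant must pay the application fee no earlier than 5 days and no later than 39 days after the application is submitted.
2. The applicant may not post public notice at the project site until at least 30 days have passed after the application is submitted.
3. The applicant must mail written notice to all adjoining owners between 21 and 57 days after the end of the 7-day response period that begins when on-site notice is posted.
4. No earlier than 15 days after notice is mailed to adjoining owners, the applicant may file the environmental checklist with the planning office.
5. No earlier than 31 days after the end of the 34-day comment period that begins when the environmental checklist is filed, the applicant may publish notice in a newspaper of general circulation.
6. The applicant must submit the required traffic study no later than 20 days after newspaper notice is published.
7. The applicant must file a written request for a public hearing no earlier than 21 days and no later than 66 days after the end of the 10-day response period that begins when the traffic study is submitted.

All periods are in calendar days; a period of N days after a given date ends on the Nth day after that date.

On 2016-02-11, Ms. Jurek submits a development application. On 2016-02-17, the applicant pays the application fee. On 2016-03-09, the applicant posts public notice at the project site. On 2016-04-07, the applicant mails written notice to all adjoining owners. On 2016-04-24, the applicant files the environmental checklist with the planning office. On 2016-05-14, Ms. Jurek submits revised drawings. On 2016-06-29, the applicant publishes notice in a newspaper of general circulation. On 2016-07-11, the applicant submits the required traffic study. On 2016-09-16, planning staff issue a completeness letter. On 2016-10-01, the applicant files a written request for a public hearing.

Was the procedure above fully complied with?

No

Step 1: the window is 5–39 days after 2016-02-11 (when the application is submitted), so 2016-02-16 through 2016-03-21; 2016-02-17 falls inside that range.
Step 2: the earliest permitted date is 30 days after 2016-02-11 (when the application is submitted), i.e. 2016-03-12; done 2016-03-09 — 3 days too early.
Later steps need not be reached.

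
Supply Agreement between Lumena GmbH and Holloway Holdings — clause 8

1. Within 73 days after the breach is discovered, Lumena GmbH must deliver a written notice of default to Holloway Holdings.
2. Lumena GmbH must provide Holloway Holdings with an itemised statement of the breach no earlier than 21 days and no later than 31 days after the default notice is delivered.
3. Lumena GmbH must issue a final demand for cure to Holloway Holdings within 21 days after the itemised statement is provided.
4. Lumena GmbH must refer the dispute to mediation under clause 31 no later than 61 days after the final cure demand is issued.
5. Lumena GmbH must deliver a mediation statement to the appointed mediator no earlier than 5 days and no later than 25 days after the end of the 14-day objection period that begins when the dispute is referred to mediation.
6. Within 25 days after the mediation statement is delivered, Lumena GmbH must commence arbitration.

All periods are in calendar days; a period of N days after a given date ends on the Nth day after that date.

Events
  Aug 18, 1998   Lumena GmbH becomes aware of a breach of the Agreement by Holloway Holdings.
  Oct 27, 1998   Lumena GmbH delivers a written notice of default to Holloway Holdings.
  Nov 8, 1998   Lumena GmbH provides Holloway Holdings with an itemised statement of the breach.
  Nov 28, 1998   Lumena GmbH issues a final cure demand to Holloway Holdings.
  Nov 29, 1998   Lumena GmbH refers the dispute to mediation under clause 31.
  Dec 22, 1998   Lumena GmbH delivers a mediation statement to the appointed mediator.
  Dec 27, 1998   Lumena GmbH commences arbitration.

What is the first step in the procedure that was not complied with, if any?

Step 1 — counting 73 days from Aug 18, 1998 (when the breach is discovered) gives a deadline of Oct 30, 1998; done Oct 27, 1998 — timely.
Step 2 — 21 and 31 days from Oct 27, 1998 (when the default notice is delivered) are Nov 17, 1998 and Nov 27, 1998 respectively; done Nov 8, 1998 — 9 days before the window opened.
The analysis stops there.

Step 2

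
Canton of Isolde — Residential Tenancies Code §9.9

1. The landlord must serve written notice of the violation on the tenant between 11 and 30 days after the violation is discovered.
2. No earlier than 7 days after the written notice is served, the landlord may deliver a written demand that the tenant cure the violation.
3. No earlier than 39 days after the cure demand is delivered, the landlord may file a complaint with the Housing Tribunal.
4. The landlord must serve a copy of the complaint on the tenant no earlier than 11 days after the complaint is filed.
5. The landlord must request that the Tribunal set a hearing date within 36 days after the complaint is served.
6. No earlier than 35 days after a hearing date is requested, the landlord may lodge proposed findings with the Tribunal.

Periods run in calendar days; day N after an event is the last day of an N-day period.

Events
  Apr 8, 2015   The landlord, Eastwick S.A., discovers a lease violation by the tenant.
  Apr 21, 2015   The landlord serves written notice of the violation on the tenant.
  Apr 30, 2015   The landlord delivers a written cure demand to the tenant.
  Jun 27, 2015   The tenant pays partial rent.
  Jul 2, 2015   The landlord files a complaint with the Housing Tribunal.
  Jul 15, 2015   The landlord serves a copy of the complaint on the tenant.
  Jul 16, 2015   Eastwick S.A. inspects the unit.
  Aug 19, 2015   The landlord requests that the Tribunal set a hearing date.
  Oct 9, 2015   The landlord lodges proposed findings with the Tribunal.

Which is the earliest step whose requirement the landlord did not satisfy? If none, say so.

Step 1: the window is 11–30 days after Apr 8, 2015 (when the violation is discovered), so Apr 19, 2015 through May 8, 2015; done Apr 21, 2015, which is between those dates.
Step 2: the earliest permitted date is 7 days after Apr 21, 2015 (when the written notice is served), i.e. Apr 28, 2015; Apr 30, 2015 is on or after that date.
Step 3: the earliest permitted date is 39 days after Apr 30, 2015 (when the cure demand is delivered), i.e. Jun 8, 2015; done Jul 2, 2015, after the minimum wait.
Step 4: the earliest permitted date is 11 days after Jul 2, 2015 (when the complaint is filed), i.e. Jul 13, 2015; done Jul 15, 2015 — permitted.
Step 5: 36 days after Jul 15, 2015 (when the complaint is served) is Aug 20, 2015; Aug 19, 2015 is within that limit.
Step 6: the earliest permitted date is 35 days after Aug 19, 2015 (when a hearing date is requested), i.e. Sep 23, 2015; Oct 9, 2015 is on or after that date.

None — every step was satisfied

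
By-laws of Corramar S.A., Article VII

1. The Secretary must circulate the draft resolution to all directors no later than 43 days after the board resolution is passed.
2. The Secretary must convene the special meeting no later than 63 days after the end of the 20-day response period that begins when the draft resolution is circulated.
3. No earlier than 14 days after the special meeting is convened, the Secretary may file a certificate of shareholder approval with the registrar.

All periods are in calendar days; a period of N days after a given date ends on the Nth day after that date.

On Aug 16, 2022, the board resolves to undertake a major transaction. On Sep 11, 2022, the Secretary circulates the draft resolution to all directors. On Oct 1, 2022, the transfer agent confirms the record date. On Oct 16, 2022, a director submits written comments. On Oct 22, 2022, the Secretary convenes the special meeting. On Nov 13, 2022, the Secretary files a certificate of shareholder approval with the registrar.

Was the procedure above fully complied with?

Yes

(1) due by Aug 16, 2022 + 43 days = Sep 28, 2022; Sep 11, 2022 is within that limit.
(2) due by Oct 1, 2022 + 63 days = Dec 3, 2022; completed Oct 22, 2022, before the deadline.
(3) permitted from Oct 22, 2022 + 14 days = Nov 5, 2022 onward; Nov 13, 2022 is on or after that date.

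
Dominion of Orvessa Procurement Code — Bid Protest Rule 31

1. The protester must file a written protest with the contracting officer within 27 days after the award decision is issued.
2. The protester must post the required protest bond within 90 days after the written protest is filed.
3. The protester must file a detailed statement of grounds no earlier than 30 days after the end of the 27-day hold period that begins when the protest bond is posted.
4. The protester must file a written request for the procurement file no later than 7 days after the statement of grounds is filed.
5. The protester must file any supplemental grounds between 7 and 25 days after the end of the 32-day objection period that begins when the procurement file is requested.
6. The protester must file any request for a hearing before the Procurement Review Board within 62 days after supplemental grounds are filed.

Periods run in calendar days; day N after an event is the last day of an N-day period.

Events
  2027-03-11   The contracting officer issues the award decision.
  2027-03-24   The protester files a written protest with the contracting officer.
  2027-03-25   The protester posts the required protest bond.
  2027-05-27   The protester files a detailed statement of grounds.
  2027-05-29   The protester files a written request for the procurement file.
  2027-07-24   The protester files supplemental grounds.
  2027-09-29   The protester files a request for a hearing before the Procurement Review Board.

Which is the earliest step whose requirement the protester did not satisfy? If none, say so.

Step 6

Step 1: 27 days after 2027-03-11 (when the award decision is issued) is 2027-04-07; completed 2027-03-24, before the deadline.
Step 2: 90 days after 2027-03-24 (when the written protest is filed) is 2027-06-22; completed 2027-03-25, before the deadline.
Step 3: the earliest permitted date is 30 days after 2027-04-21 (end of the 27-day hold period, which began when the protest bond is posted on 2027-03-25), i.e. 2027-05-21; 2027-05-27 is on or after that date.
Step 4: 7 days after 2027-05-27 (when the statement of grounds is filed) is 2027-06-03; 2027-05-29 is within that limit.
Step 5: the window is 7–25 days after 2027-06-30 (end of the 32-day objection period, which began when the procurement file is requested on 2027-05-29), so 2027-07-07 through 2027-07-25; done 2027-07-24 — within the window.
Step 6: 62 days after 2027-07-24 (when supplemental grounds are filed) is 2027-09-24; 2027-09-29 misses that deadline by 5 days.
The analysis stops there.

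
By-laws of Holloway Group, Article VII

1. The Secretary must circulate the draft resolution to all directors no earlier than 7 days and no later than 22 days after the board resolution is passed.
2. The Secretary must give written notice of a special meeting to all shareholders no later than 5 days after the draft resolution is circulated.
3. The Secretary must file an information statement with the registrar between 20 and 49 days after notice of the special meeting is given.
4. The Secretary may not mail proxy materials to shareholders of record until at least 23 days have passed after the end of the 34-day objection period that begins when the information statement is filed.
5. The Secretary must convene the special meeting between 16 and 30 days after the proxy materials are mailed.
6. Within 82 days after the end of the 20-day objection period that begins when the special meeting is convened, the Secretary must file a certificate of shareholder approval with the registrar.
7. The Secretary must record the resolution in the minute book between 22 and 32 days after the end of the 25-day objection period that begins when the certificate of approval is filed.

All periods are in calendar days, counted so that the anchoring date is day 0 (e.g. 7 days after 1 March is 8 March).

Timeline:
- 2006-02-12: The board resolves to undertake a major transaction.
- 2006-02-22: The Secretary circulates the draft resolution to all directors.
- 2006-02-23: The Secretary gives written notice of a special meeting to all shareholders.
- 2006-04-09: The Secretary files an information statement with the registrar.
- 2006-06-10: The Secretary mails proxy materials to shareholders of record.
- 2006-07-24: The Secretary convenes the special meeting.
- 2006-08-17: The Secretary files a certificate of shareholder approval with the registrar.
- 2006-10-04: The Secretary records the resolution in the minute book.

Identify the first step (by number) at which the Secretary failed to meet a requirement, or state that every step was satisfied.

Step 1 — 7 and 22 days from 2006-02-12 (when the board resolution is passed) are 2006-02-19 and 2006-03-06 respectively; done 2006-02-22, which is between those dates.
Step 2 — counting 5 days from 2006-02-22 (when the draft resolution is circulated) gives a deadline of 2006-02-27; 2006-02-23 is within that limit.
Step 3 — 20 and 49 days from 2006-02-23 (when notice of the special meeting is given) are 2006-03-15 and 2006-04-13 respectively; done 2006-04-09, which is between those dates.
Step 4 — must wait 23 days from 2006-05-13 (end of the 34-day objection period, which began when the information statement is filed on 2006-04-09), so not before 2006-06-05; done 2006-06-10 — permitted.
Step 5 — 16 and 30 days from 2006-06-10 (when the proxy materials are mailed) are 2006-06-26 and 2006-07-10 respectively; 2006-07-24 is 14 days past the end of the window.
Later steps need not be reached.

Step 5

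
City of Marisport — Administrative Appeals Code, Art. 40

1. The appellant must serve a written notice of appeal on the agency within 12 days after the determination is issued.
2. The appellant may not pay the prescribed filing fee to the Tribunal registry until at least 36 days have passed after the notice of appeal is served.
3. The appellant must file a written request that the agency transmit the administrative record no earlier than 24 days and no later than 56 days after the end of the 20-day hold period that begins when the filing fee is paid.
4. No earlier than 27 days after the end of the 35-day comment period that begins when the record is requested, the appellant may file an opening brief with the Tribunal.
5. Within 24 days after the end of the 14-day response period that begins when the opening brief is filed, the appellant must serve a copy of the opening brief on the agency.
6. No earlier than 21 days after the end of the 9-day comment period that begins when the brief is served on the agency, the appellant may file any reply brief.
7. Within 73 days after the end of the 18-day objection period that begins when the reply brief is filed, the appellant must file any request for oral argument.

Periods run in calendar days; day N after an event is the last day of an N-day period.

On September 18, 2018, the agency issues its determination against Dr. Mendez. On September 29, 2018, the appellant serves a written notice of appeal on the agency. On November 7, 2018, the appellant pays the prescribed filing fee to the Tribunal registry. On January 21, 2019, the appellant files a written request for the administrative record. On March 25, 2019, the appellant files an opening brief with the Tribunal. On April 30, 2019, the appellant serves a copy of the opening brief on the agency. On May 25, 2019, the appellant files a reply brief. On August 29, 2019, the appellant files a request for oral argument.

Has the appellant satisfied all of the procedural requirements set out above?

No

Step 1: 12 days after September 18, 2018 (when the determination is issued) is September 30, 2018; completed September 29, 2018, before the deadline.
Step 2: the earliest permitted date is 36 days after September 29, 2018 (when the notice of appeal is served), i.e. November 4, 2018; November 7, 2018 is on or after that date.
Step 3: the window is 24–56 days after November 27, 2018 (end of the 20-day hold period, which began when the filing fee is paid on November 7, 2018), so December 21, 2018 through January 22, 2019; January 21, 2019 falls inside that range.
Step 4: the earliest permitted date is 27 days after February 25, 2019 (end of the 35-day comment period, which began when the record is requested on January 21, 2019), i.e. March 24, 2019; done March 25, 2019, after the minimum wait.
Step 5: 24 days after April 8, 2019 (end of the 14-day response period, which began when the opening brief is filed on March 25, 2019) is May 2, 2019; April 30, 2019 is within that limit.
Step 6: the earliest permitted date is 21 days after May 9, 2019 (end of the 9-day comment period, which began when the brief is served on the agency on April 30, 2019), i.e. May 30, 2019; done May 25, 2019 — 5 days too early.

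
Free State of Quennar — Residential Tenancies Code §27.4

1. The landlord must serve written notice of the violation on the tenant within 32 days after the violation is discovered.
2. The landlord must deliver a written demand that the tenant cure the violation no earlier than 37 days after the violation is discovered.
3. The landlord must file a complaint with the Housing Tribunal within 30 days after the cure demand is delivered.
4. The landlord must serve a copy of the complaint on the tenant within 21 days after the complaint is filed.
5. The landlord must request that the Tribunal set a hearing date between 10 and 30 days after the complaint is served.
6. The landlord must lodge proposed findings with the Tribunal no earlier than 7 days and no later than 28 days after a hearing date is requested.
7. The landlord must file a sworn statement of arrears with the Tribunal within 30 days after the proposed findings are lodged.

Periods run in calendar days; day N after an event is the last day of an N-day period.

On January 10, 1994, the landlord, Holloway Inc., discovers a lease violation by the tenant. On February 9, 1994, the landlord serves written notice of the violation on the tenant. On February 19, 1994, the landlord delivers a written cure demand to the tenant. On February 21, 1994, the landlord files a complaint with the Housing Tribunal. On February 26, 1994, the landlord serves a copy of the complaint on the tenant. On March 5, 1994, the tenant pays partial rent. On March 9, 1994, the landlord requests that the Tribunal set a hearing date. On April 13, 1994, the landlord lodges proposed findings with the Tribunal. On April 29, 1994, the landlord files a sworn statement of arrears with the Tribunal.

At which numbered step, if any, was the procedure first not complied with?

Step 6

Step 1: 32 days after January 10, 1994 (when the violation is discovered) is February 11, 1994; completed February 9, 1994, before the deadline.
Step 2: the earliest permitted date is 37 days after January 10, 1994 (when the violation is discovered), i.e. February 16, 1994; done February 19, 1994, after the minimum wait.
Step 3: 30 days after February 19, 1994 (when the cure demand is delivered) is March 21, 1994; done February 21, 1994 — timely.
Step 4: 21 days after February 21, 1994 (when the complaint is filed) is March 14, 1994; February 26, 1994 is within that limit.
Step 5: the window is 10–30 days after February 26, 1994 (when the complaint is served), so March 8, 1994 through March 28, 1994; March 9, 1994 falls inside that range.
Step 6: the window is 7–28 days after March 9, 1994 (when a hearing date is requested), so March 16, 1994 through April 6, 1994; done April 13, 1994 — 7 days after the window closed.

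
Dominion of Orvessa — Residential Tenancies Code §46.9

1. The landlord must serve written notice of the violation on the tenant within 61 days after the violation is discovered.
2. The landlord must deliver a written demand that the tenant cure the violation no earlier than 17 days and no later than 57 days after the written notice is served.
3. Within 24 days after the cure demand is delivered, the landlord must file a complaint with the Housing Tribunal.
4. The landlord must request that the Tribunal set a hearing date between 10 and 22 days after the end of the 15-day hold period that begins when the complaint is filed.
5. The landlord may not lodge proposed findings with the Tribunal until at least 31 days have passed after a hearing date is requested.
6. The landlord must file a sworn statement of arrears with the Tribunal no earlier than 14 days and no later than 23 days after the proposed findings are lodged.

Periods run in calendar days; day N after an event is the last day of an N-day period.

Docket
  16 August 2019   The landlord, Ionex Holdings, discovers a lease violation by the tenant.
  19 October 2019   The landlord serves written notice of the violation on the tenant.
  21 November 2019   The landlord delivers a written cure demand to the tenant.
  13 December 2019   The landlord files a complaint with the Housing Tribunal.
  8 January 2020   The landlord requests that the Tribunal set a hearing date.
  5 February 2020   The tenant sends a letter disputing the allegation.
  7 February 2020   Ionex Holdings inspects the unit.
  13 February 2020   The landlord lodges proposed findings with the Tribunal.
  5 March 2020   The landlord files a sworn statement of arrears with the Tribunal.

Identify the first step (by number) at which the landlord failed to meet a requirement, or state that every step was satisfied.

Step 1

Step 1: 61 days after 16 August 2019 (when the violation is discovered) is 16 October 2019; done 19 October 2019 — 3 days late.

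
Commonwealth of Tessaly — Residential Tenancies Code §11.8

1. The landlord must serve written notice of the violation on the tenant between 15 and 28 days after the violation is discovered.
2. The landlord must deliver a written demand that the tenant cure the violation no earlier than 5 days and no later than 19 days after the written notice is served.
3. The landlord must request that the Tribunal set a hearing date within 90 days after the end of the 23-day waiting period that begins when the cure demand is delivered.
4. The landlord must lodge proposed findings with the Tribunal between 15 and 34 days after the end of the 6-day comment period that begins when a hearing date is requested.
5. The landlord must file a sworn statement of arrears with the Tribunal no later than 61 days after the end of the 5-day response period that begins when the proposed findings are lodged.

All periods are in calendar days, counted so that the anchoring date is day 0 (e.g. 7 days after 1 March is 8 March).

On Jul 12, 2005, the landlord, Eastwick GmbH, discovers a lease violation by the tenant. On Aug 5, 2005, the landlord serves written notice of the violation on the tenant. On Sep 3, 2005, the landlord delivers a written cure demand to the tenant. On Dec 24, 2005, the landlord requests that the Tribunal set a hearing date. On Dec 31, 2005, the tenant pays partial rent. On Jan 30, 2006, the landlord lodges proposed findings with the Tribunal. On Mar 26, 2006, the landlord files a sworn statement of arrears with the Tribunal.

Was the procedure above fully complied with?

No

(1) the permitted window runs from Jul 12, 2005 + 15 = Jul 27, 2005 to Jul 12, 2005 + 28 = Aug 9, 2005; done Aug 5, 2005 — within the window.
(2) the permitted window runs from Aug 5, 2005 + 5 = Aug 10, 2005 to Aug 5, 2005 + 19 = Aug 24, 2005; done Sep 3, 2005 — 10 days after the window closed.
The procedure was therefore not followed at step 2.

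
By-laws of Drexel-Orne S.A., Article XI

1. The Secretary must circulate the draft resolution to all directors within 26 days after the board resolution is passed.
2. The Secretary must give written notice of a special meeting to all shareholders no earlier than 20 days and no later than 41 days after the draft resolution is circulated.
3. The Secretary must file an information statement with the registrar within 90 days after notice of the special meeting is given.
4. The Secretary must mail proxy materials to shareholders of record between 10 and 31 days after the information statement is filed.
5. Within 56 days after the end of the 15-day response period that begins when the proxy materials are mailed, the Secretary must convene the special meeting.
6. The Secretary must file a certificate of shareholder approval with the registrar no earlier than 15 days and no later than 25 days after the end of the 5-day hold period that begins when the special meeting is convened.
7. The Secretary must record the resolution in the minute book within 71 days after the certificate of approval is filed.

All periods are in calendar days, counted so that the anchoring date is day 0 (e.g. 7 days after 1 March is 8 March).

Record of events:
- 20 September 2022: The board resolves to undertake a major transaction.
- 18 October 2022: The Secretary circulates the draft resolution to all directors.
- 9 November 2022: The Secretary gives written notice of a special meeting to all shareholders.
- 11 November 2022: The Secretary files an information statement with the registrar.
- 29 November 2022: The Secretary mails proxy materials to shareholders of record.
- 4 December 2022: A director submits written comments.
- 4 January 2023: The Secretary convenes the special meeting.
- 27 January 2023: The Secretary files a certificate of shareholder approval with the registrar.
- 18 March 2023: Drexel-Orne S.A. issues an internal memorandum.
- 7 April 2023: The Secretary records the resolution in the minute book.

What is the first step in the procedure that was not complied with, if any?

Step 1

Step 1 — counting 26 days from 20 September 2022 (when the board resolution is passed) gives a deadline of 16 October 2022; not done until 18 October 2022, 2 days after the deadline.
No need to go further; step 1 was not satisfied.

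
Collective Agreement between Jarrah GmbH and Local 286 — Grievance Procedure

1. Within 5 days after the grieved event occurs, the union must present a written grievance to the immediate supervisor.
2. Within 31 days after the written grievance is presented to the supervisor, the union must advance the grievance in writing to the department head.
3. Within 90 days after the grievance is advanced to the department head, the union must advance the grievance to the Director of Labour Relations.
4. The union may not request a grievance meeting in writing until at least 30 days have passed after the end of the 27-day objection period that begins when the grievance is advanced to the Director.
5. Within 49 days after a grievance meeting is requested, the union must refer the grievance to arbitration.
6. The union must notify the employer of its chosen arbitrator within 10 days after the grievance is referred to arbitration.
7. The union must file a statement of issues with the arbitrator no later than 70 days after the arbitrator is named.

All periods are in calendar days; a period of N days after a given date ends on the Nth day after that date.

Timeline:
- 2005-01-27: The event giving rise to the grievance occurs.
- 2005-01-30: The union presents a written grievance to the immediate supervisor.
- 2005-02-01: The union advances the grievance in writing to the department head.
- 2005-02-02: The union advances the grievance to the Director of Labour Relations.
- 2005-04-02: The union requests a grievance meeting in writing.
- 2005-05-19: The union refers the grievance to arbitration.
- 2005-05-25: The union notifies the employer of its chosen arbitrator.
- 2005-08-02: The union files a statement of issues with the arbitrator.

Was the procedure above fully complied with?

Yes

Step 1: 5 days after 2005-01-27 (when the grieved event occurs) is 2005-02-01; completed 2005-01-30, before the deadline.
Step 2: 31 days after 2005-01-30 (when the written grievance is presented to the supervisor) is 2005-03-02; 2005-02-01 is within that limit.
Step 3: 90 days after 2005-02-01 (when the grievance is advanced to the department head) is 2005-05-02; done 2005-02-02 — timely.
Step 4: the earliest permitted date is 30 days after 2005-03-01 (end of the 27-day objection period, which began when the grievance is advanced to the Director on 2005-02-02), i.e. 2005-03-31; done 2005-04-02, after the minimum wait.
Step 5: 49 days after 2005-04-02 (when a grievance meeting is requested) is 2005-05-21; completed 2005-05-19, before the deadline.
Step 6: 10 days after 2005-05-19 (when the grievance is referred to arbitration) is 2005-05-29; done 2005-05-25 — timely.
Step 7: 70 days after 2005-05-25 (when the arbitrator is named) is 2005-08-03; done 2005-08-02 — timely.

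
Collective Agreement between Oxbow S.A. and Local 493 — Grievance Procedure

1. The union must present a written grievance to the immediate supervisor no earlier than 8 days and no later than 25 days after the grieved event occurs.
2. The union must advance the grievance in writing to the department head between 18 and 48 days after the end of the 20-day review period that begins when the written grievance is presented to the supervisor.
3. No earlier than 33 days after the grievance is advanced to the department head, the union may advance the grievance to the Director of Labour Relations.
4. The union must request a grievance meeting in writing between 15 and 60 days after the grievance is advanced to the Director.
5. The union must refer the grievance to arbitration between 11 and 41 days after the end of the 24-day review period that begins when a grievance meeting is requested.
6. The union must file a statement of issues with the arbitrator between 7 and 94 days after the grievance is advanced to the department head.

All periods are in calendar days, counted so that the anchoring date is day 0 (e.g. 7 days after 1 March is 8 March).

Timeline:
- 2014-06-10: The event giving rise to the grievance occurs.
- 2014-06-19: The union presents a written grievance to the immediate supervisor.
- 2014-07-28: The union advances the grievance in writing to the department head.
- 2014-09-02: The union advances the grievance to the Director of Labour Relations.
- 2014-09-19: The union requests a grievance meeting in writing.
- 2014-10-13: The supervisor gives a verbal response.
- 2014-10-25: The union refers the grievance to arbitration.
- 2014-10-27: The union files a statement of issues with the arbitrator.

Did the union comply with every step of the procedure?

(1) the permitted window runs from 2014-06-10 + 8 = 2014-06-18 to 2014-06-10 + 25 = 2014-07-05; done 2014-06-19 — within the window.
(2) the permitted window runs from 2014-07-09 + 18 = 2014-07-27 to 2014-07-09 + 48 = 2014-08-26; 2014-07-28 falls inside that range.
(3) permitted from 2014-07-28 + 33 days = 2014-08-30 onward; 2014-09-02 is on or after that date.
(4) the permitted window runs from 2014-09-02 + 15 = 2014-09-17 to 2014-09-02 + 60 = 2014-11-01; 2014-09-19 falls inside that range.
(5) the permitted window runs from 2014-10-13 + 11 = 2014-10-24 to 2014-10-13 + 41 = 2014-11-23; 2014-10-25 falls inside that range.
(6) the permitted window runs from 2014-07-28 + 7 = 2014-08-04 to 2014-07-28 + 94 = 2014-10-30; done 2014-10-27 — within the window.

Yes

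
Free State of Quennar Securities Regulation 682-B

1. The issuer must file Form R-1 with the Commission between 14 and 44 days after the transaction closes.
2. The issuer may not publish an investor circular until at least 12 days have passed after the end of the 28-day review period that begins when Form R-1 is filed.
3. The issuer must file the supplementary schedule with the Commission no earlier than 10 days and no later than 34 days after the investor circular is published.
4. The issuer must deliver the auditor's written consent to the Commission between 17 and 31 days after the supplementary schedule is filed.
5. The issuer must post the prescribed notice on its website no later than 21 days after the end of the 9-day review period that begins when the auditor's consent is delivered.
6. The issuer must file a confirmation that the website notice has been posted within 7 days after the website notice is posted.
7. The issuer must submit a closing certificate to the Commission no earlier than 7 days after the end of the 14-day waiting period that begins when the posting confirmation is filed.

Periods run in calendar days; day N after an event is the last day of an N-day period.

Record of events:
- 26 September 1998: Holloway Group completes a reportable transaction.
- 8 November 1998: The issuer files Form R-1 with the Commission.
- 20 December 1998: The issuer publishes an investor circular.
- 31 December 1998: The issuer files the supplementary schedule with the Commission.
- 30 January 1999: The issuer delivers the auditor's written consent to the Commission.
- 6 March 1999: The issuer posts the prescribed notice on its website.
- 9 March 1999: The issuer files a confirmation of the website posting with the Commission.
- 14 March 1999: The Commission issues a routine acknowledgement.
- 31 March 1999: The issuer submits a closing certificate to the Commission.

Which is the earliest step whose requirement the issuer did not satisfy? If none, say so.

Step 5

(1) the permitted window runs from 26 September 1998 + 14 = 10 October 1998 to 26 September 1998 + 44 = 9 November 1998; done 8 November 1998 — within the window.
(2) permitted from 6 December 1998 + 12 days = 18 December 1998 onward; done 20 December 1998, after the minimum wait.
(3) the permitted window runs from 20 December 1998 + 10 = 30 December 1998 to 20 December 1998 + 34 = 23 January 1999; done 31 December 1998 — within the window.
(4) the permitted window runs from 31 December 1998 + 17 = 17 January 1999 to 31 December 1998 + 31 = 31 January 1999; 30 January 1999 falls inside that range.
(5) due by 8 February 1999 + 21 days = 1 March 1999; 6 March 1999 misses that deadline by 5 days.
Later steps need not be reached.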